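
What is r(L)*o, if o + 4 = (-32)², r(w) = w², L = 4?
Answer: 16320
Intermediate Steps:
o = 1020 (o = -4 + (-32)² = -4 + 1024 = 1020)
r(L)*o = 4²*1020 = 16*1020 = 16320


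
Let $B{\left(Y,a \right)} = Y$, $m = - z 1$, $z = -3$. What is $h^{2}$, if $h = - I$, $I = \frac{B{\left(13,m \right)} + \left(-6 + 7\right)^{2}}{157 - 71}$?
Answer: $\frac{49}{1849} \approx 0.026501$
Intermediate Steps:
$m = 3$ ($m = \left(-1\right) \left(-3\right) 1 = 3 \cdot 1 = 3$)
$I = \frac{7}{43}$ ($I = \frac{13 + \left(-6 + 7\right)^{2}}{157 - 71} = \frac{13 + 1^{2}}{86} = \left(13 + 1\right) \frac{1}{86} = 14 \cdot \frac{1}{86} = \frac{7}{43} \approx 0.16279$)
$h = - \frac{7}{43}$ ($h = \left(-1\right) \frac{7}{43} = - \frac{7}{43} \approx -0.16279$)
$h^{2} = \left(- \frac{7}{43}\right)^{2} = \frac{49}{1849}$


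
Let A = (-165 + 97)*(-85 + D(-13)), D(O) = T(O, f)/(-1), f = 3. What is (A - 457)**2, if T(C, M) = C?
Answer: 19704721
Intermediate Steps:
D(O) = -O (D(O) = O/(-1) = O*(-1) = -O)
A = 4896 (A = (-165 + 97)*(-85 - 1*(-13)) = -68*(-85 + 13) = -68*(-72) = 4896)
(A - 457)**2 = (4896 - 457)**2 = 4439**2 = 19704721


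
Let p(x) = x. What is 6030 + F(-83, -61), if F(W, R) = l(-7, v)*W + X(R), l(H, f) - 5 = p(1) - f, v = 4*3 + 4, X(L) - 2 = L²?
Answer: 10583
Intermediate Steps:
X(L) = 2 + L²
v = 16 (v = 12 + 4 = 16)
l(H, f) = 6 - f (l(H, f) = 5 + (1 - f) = 6 - f)
F(W, R) = 2 + R² - 10*W (F(W, R) = (6 - 1*16)*W + (2 + R²) = (6 - 16)*W + (2 + R²) = -10*W + (2 + R²) = 2 + R² - 10*W)
6030 + F(-83, -61) = 6030 + (2 + (-61)² - 10*(-83)) = 6030 + (2 + 3721 + 830) = 6030 + 4553 = 10583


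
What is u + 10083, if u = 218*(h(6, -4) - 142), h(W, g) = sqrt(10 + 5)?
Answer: -20873 + 218*sqrt(15) ≈ -20029.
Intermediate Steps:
h(W, g) = sqrt(15)
u = -30956 + 218*sqrt(15) (u = 218*(sqrt(15) - 142) = 218*(-142 + sqrt(15)) = -30956 + 218*sqrt(15) ≈ -30112.)
u + 10083 = (-30956 + 218*sqrt(15)) + 10083 = -20873 + 218*sqrt(15)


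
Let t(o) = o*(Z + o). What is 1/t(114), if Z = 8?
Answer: 1/13908 ≈ 7.1901e-5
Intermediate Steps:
t(o) = o*(8 + o)
1/t(114) = 1/(114*(8 + 114)) = 1/(114*122) = 1/13908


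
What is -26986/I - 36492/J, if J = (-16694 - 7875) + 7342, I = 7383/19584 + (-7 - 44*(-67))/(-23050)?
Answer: -34975243544406708/323240554427 ≈ -1.0820e+5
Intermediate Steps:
I = 18763601/75235200 (I = 7383*(1/19584) + (-7 + 2948)*(-1/23050) = 2461/6528 + 2941*(-1/23050) = 2461/6528 - 2941/23050 = 18763601/75235200 ≈ 0.24940)
J = -17227 (J = -24569 + 7342 = -17227)
-26986/I - 36492/J = -26986/18763601/75235200 - 36492/(-17227) = -26986*75235200/18763601 - 36492*(-1/17227) = -2030297107200/18763601 + 36492/17227 = -34975243544406708/323240554427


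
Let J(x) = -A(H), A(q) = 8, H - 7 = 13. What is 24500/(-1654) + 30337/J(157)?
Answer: -25186699/6616 ≈ -3806.9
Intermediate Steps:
H = 20 (H = 7 + 13 = 20)
J(x) = -8 (J(x) = -1*8 = -8)
24500/(-1654) + 30337/J(157) = 24500/(-1654) + 30337/(-8) = 24500*(-1/1654) + 30337*(-⅛) = -12250/827 - 30337/8 = -25186699/6616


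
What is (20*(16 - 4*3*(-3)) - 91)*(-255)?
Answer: -241995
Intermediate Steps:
(20*(16 - 4*3*(-3)) - 91)*(-255) = (20*(16 - 12*(-3)) - 91)*(-255) = (20*(16 + 36) - 91)*(-255) = (20*52 - 91)*(-255) = (1040 - 91)*(-255) = 949*(-255) = -241995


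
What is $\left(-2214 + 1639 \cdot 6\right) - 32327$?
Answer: $-24707$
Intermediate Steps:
$\left(-2214 + 1639 \cdot 6\right) - 32327 = \left(-2214 + 9834\right) - 32327 = 7620 - 32327 = -24707$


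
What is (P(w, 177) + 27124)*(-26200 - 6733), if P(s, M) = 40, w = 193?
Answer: -894592012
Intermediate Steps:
(P(w, 177) + 27124)*(-26200 - 6733) = (40 + 27124)*(-26200 - 6733) = 27164*(-32933) = -894592012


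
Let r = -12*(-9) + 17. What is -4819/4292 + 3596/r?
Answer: 14831657/536500 ≈ 27.645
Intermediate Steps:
r = 125 (r = 108 + 17 = 125)
-4819/4292 + 3596/r = -4819/4292 + 3596/125 = 14831657/536500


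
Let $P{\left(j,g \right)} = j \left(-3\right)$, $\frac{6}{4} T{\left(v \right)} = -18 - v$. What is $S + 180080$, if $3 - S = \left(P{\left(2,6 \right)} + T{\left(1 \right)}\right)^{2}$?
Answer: $\frac{1617611}{9} \approx 1.7973 \cdot 10^{5}$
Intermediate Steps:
$T{\left(v \right)} = -12 - \frac{2 v}{3}$ ($T{\left(v \right)} = \frac{2 \left(-18 - v\right)}{3} = -12 - \frac{2 v}{3}$)
$P{\left(j,g \right)} = - 3 j$
$S = - \frac{3109}{9}$ ($S = 3 - \left(\left(-3\right) 2 - \frac{38}{3}\right)^{2} = 3 - \left(-6 - \frac{38}{3}\right)^{2} = 3 - \left(- \frac{56}{3}\right)^{2} = 3 - \frac{3136}{9} = - \frac{3109}{9} \approx -345.44$)
$S + 180080 = - \frac{3109}{9} + 180080 = \frac{1617611}{9}$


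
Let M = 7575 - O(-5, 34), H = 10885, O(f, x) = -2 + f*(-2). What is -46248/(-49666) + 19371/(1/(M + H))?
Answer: 8876150896560/24833 ≈ 3.5743e+8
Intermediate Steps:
O(f, x) = -2 - 2*f
M = 7567 (M = 7575 - (-2 - 2*(-5)) = 7575 - (-2 + 10) = 7575 - 1*8 = 7575 - 8 = 7567)
-46248/(-49666) + 19371/(1/(M + H)) = -46248/(-49666) + 19371/(1/(7567 + 10885)) = -46248*(-1/49666) + 19371/(1/18452) = 23124/24833 + 19371/(1/18452) = 23124/24833 + 19371*18452 = 23124/24833 + 357433692 = 8876150896560/24833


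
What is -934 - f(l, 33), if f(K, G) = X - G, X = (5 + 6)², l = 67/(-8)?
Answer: -1022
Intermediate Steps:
l = -67/8 (l = 67*(-⅛) = -67/8 ≈ -8.3750)
X = 121 (X = 11² = 121)
f(K, G) = 121 - G
-934 - f(l, 33) = -934 - (121 - 1*33) = -934 - (121 - 33) = -934 - 1*88 = -934 - 88 = -1022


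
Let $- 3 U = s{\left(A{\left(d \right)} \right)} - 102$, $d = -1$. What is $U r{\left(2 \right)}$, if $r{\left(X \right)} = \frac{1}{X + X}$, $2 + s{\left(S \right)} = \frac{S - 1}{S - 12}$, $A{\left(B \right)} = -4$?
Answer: $\frac{553}{64} \approx 8.6406$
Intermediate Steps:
$s{\left(S \right)} = -2 + \frac{-1 + S}{-12 + S}$ ($s{\left(S \right)} = -2 + \frac{S - 1}{S - 12} = -2 + \frac{-1 + S}{-12 + S}$)
$r{\left(X \right)} = \frac{1}{2 X}$
$U = \frac{553}{16}$ ($U = - \frac{\frac{23 - -4}{-12 - 4} - 102}{3} = - \frac{\frac{23 + 4}{-16} - 102}{3} = - \frac{\left(- \frac{1}{16}\right) 27 - 102}{3} = - \frac{- \frac{27}{16} - 102}{3} = \left(- \frac{1}{3}\right) \left(- \frac{1659}{16}\right) = \frac{553}{16} \approx 34.563$)
$U r{\left(2 \right)} = \frac{553 \frac{1}{2 \cdot 2}}{16} = \frac{553 \cdot \frac{1}{2} \cdot \frac{1}{2}}{16} = \frac{553}{16} \cdot \frac{1}{4} = \frac{553}{64}$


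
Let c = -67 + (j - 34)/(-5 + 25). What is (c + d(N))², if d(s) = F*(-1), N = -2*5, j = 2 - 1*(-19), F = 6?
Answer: 2169729/400 ≈ 5424.3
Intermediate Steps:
j = 21 (j = 2 + 19 = 21)
N = -10
c = -1353/20 (c = -67 + (21 - 34)/(-5 + 25) = -67 - 13/20 = -1353/20 ≈ -67.650)
d(s) = -6 (d(s) = 6*(-1) = -6)
(c + d(N))² = (-1353/20 - 6)² = (-1473/20)² = 2169729/400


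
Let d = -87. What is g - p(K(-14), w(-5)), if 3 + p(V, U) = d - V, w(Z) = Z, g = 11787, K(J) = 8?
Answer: 11885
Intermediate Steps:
p(V, U) = -90 - V (p(V, U) = -3 + (-87 - V) = -90 - V)
g - p(K(-14), w(-5)) = 11787 - (-90 - 1*8) = 11787 - (-90 - 8) = 11787 - 1*(-98) = 11787 + 98 = 11885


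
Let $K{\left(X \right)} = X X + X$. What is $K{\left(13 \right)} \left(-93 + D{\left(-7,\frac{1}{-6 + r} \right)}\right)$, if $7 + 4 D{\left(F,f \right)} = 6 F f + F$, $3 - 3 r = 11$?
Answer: $- \frac{34685}{2} \approx -17343.0$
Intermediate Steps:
$r = - \frac{8}{3}$ ($r = 1 - \frac{11}{3} = - \frac{8}{3} \approx -2.6667$)
$K{\left(X \right)} = X + X^{2}$ ($K{\left(X \right)} = X^{2} + X = X + X^{2}$)
$D{\left(F,f \right)} = - \frac{7}{4} + \frac{F}{4} + \frac{3 F f}{2}$ ($D{\left(F,f \right)} = - \frac{7}{4} + \frac{6 F f + F}{4} = - \frac{7}{4} + \frac{F + 6 F f}{4} = - \frac{7}{4} + \left(\frac{F}{4} + \frac{3 F f}{2}\right) = - \frac{7}{4} + \frac{F}{4} + \frac{3 F f}{2}$)
$K{\left(13 \right)} \left(-93 + D{\left(-7,\frac{1}{-6 + r} \right)}\right) = 13 \left(1 + 13\right) \left(-93 + \left(- \frac{7}{4} + \frac{1}{4} \left(-7\right) + \frac{3}{2} \left(-7\right) \frac{1}{-6 - \frac{8}{3}}\right)\right) = 13 \cdot 14 \left(-93 - \left(\frac{7}{2} - \frac{63}{52}\right)\right) = 182 \left(-93 - \left(\frac{7}{2} - \frac{63}{52}\right)\right) = 182 \left(-93 - \frac{119}{52}\right) = 182 \left(- \frac{4955}{52}\right) = - \frac{34685}{2}$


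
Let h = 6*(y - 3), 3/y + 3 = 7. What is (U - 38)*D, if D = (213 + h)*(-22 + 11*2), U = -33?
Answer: 0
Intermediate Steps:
y = 3/4 (y = 3/(-3 + 7) = 3/4 ≈ 0.75000)
h = -27/2 (h = 6*(3/4 - 3) = 6*(-9/4) = -27/2 ≈ -13.500)
D = 0 (D = (213 - 27/2)*(-22 + 11*2) = 399*(-22 + 22)/2 = (399/2)*0 = 0)
(U - 38)*D = (-33 - 38)*0 = -71*0 = 0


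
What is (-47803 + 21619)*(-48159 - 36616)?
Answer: 2219748600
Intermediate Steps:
(-47803 + 21619)*(-48159 - 36616) = -26184*(-84775) = 2219748600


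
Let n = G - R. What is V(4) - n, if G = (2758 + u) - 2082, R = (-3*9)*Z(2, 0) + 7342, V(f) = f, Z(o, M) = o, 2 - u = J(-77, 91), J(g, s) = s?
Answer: 6705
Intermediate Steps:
u = -89 (u = 2 - 1*91 = 2 - 91 = -89)
R = 7288 (R = -3*9*2 + 7342 = -27*2 + 7342 = -54 + 7342 = 7288)
G = 587 (G = (2758 - 89) - 2082 = 2669 - 2082 = 587)
n = -6701 (n = 587 - 1*7288 = 587 - 7288 = -6701)
V(4) - n = 4 - 1*(-6701) = 4 + 6701 = 6705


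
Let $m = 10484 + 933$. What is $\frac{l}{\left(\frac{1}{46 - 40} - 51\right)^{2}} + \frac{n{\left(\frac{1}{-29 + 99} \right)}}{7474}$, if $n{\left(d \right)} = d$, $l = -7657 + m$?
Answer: $\frac{2832709513}{1946752780} \approx 1.4551$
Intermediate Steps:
$m = 11417$
$l = 3760$ ($l = -7657 + 11417 = 3760$)
$\frac{l}{\left(\frac{1}{46 - 40} - 51\right)^{2}} + \frac{n{\left(\frac{1}{-29 + 99} \right)}}{7474} = \frac{3760}{\left(\frac{1}{46 - 40} - 51\right)^{2}} + \frac{1}{\left(-29 + 99\right) 7474} = \frac{3760}{\left(\frac{1}{6} - 51\right)^{2}} + \frac{1}{70} \cdot \frac{1}{7474} = \frac{3760}{\left(- \frac{305}{6}\right)^{2}} + \frac{1}{523180} = \frac{3760}{\frac{93025}{36}} + \frac{1}{523180} = 3760 \cdot \frac{36}{93025} + \frac{1}{523180} = \frac{27072}{18605} + \frac{1}{523180} = \frac{2832709513}{1946752780}$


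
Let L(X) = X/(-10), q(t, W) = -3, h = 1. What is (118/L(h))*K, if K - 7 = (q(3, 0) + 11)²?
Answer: -83780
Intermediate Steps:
L(X) = -X/10 (L(X) = X*(-⅒) = -X/10)
K = 71 (K = 7 + (-3 + 11)² = 7 + 8² = 7 + 64 = 71)
(118/L(h))*K = (118/((-⅒*1)))*71 = (118/(-⅒))*71 = (118*(-10))*71 = -1180*71 = -83780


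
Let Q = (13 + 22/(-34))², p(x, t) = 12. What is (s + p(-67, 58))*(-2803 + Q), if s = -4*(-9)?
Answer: -36766416/289 ≈ -1.2722e+5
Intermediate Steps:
s = 36
Q = 44100/289 (Q = (13 + 22*(-1/34))² = (13 - 11/17)² = (210/17)² = 44100/289 ≈ 152.60)
(s + p(-67, 58))*(-2803 + Q) = (36 + 12)*(-2803 + 44100/289) = 48*(-765967/289) = -36766416/289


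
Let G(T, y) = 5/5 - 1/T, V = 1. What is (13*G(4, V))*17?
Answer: 663/4 ≈ 165.75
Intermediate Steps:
G(T, y) = 1 - 1/T (G(T, y) = 5*(⅕) - 1/T = 1 - 1/T)
(13*G(4, V))*17 = (13*((-1 + 4)/4))*17 = (13*((¼)*3))*17 = (13*(¾))*17 = (39/4)*17 = 663/4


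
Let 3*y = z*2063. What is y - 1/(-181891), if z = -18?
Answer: -2251446797/181891 ≈ -12378.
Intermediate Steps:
y = -12378 (y = (-18*2063)/3 = (1/3)*(-37134) = -12378)
y - 1/(-181891) = -12378 - 1/(-181891) = -12378 - 1*(-1/181891) = -12378 + 1/181891 = -2251446797/181891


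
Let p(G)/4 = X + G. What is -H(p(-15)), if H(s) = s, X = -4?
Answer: 76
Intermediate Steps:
p(G) = -16 + 4*G (p(G) = 4*(-4 + G) = -16 + 4*G)
-H(p(-15)) = -(-16 + 4*(-15)) = -(-16 - 60) = -1*(-76) = 76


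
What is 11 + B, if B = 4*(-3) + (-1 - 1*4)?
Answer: -6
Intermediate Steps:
B = -17 (B = -12 + (-1 - 4) = -12 - 5 = -17)
11 + B = 11 - 17 = -6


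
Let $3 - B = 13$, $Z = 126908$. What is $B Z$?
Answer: $-1269080$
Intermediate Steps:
$B = -10$ ($B = 3 - 13 = -10$)
$B Z = \left(-10\right) 126908 = -1269080$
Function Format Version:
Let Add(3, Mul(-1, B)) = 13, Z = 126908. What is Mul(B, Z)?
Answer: -1269080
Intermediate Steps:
B = -10 (B = Add(3, Mul(-1, 13)) = Add(3, -13) = -10)
Mul(B, Z) = Mul(-10, 126908) = -1269080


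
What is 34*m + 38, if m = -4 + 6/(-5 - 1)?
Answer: -132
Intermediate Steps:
m = -5 (m = -4 + 6/(-6) = -4 - ⅙*6 = -4 - 1 = -5)
34*m + 38 = 34*(-5) + 38 = -170 + 38 = -132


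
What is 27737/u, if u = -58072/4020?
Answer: -27875685/14518 ≈ -1920.1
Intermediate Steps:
u = -14518/1005 (u = -58072*1/4020 = -14518/1005 ≈ -14.446)
27737/u = 27737/(-14518/1005) = 27737*(-1005/14518) = -27875685/14518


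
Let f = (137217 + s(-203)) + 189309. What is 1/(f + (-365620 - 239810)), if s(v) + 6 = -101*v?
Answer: -1/258407 ≈ -3.8699e-6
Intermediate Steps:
s(v) = -6 - 101*v
f = 347023 (f = (137217 + (-6 - 101*(-203))) + 189309 = (137217 + (-6 + 20503)) + 189309 = (137217 + 20497) + 189309 = 157714 + 189309 = 347023)
1/(f + (-365620 - 239810)) = 1/(347023 + (-365620 - 239810)) = 1/(347023 - 605430) = 1/(-258407) = -1/258407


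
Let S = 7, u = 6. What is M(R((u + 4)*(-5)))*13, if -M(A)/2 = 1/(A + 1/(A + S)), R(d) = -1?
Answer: 156/5 ≈ 31.200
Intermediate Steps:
M(A) = -2/(A + 1/(7 + A)) (M(A) = -2/(A + 1/(A + 7)) = -2/(A + 1/(7 + A)))
M(R((u + 4)*(-5)))*13 = (2*(-7 - 1*(-1))/(1 + (-1)² + 7*(-1)))*13 = (2*(-7 + 1)/(1 + 1 - 7))*13 = (2*(-6)/(-5))*13 = (2*(-⅕)*(-6))*13 = (12/5)*13 = 156/5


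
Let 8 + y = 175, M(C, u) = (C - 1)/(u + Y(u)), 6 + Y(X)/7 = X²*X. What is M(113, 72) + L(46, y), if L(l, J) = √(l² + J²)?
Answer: 56/1306383 + √30005 ≈ 173.22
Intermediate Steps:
Y(X) = -42 + 7*X³ (Y(X) = -42 + 7*(X²*X) = -42 + 7*X³)
M(C, u) = (-1 + C)/(-42 + u + 7*u³) (M(C, u) = (C - 1)/(u + (-42 + 7*u³)) = (-1 + C)/(-42 + u + 7*u³))
y = 167 (y = -8 + 175 = 167)
L(l, J) = √(J² + l²)
M(113, 72) + L(46, y) = (-1 + 113)/(-42 + 72 + 7*72³) + √(167² + 46²) = 112/(-42 + 72 + 7*373248) + √(27889 + 2116) = 112/(-42 + 72 + 2612736) + √30005 = 112/2612766 + √30005 = (1/2612766)*112 + √30005 = 56/1306383 + √30005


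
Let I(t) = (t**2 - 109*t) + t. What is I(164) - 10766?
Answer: -1582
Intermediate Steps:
I(t) = t**2 - 108*t
I(164) - 10766 = 164*(-108 + 164) - 10766 = 164*56 - 10766 = 9184 - 10766 = -1582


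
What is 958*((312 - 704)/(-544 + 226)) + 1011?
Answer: 348517/159 ≈ 2191.9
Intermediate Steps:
958*((312 - 704)/(-544 + 226)) + 1011 = 958*(-392/(-318)) + 1011 = 958*(-392*(-1/318)) + 1011 = 958*(196/159) + 1011 = 187768/159 + 1011 = 348517/159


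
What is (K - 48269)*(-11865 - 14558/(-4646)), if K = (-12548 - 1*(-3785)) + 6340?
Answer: 60731475664/101 ≈ 6.0130e+8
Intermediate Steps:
K = -2423 (K = (-12548 + 3785) + 6340 = -8763 + 6340 = -2423)
(K - 48269)*(-11865 - 14558/(-4646)) = (-2423 - 48269)*(-11865 - 14558/(-4646)) = -50692*(-11865 - 14558*(-1/4646)) = -50692*(-11865 + 7279/2323) = -50692*(-27555116/2323) = 60731475664/101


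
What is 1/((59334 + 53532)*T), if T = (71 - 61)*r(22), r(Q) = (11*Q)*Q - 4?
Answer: 1/6004471200 ≈ 1.6654e-10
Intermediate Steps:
r(Q) = -4 + 11*Q**2 (r(Q) = 11*Q**2 - 4 = -4 + 11*Q**2)
T = 53200 (T = (71 - 61)*(-4 + 11*22**2) = 10*(-4 + 11*484) = 10*(-4 + 5324) = 10*5320 = 53200)
1/((59334 + 53532)*T) = 1/((59334 + 53532)*53200) = (1/53200)/112866 = (1/112866)*(1/53200) = 1/6004471200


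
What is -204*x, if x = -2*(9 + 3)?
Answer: 4896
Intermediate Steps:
x = -24 (x = -2*12 = -24)
-204*x = -204*(-24) = 4896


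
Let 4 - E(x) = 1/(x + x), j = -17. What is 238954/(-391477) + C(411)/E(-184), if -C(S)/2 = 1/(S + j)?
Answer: -69483974210/113599187337 ≈ -0.61166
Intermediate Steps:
C(S) = -2/(-17 + S) (C(S) = -2/(S - 17) = -2/(-17 + S))
E(x) = 4 - 1/(2*x) (E(x) = 4 - 1/(x + x) = 4 - 1/(2*x))
238954/(-391477) + C(411)/E(-184) = 238954/(-391477) + (-2/(-17 + 411))/(4 - ½/(-184)) = 238954*(-1/391477) + (-2/394)/(4 - ½*(-1/184)) = -238954/391477 + (-2*1/394)/(4 + 1/368) = -238954/391477 - 1/(197*1473/368) = -238954/391477 - 1/197*368/1473 = -238954/391477 - 368/290181 = -69483974210/113599187337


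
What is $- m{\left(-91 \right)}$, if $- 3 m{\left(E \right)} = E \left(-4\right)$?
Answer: $\frac{364}{3} \approx 121.33$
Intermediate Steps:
$m{\left(E \right)} = \frac{4 E}{3}$ ($m{\left(E \right)} = - \frac{E \left(-4\right)}{3} = - \frac{\left(-4\right) E}{3} = \frac{4 E}{3}$)
$- m{\left(-91 \right)} = - \frac{4 \left(-91\right)}{3} = \left(-1\right) \left(- \frac{364}{3}\right) = \frac{364}{3}$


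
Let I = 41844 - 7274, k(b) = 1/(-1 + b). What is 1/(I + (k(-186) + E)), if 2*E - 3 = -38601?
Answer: 187/2855676 ≈ 6.5484e-5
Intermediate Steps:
E = -19299 (E = 3/2 + (1/2)*(-38601) = 3/2 - 38601/2 = -19299)
I = 34570
1/(I + (k(-186) + E)) = 1/(34570 + (1/(-1 - 186) - 19299)) = 1/(34570 + (1/(-187) - 19299)) = 1/(34570 + (-1/187 - 19299)) = 1/(34570 - 3608914/187) = 1/(2855676/187) = 187/2855676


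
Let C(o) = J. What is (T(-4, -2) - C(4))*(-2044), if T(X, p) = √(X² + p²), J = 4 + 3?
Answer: 14308 - 4088*√5 ≈ 5167.0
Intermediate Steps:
J = 7
C(o) = 7
(T(-4, -2) - C(4))*(-2044) = (√((-4)² + (-2)²) - 1*7)*(-2044) = (√(16 + 4) - 7)*(-2044) = (√20 - 7)*(-2044) = (2*√5 - 7)*(-2044) = (-7 + 2*√5)*(-2044) = 14308 - 4088*√5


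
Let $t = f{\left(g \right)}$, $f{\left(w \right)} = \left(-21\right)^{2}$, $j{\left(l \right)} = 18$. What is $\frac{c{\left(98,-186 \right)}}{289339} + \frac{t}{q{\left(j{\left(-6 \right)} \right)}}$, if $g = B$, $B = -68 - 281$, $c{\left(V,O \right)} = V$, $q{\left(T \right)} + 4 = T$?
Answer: $\frac{18228553}{578678} \approx 31.5$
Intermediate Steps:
$q{\left(T \right)} = -4 + T$
$B = -349$ ($B = -68 - 281 = -349$)
$g = -349$
$f{\left(w \right)} = 441$
$t = 441$
$\frac{c{\left(98,-186 \right)}}{289339} + \frac{t}{q{\left(j{\left(-6 \right)} \right)}} = \frac{98}{289339} + \frac{441}{-4 + 18} = 98 \cdot \frac{1}{289339} + \frac{441}{14} = \frac{98}{289339} + 441 \cdot \frac{1}{14} = \frac{98}{289339} + \frac{63}{2} = \frac{18228553}{578678}$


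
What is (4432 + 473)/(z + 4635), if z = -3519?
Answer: 545/124 ≈ 4.3952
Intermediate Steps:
(4432 + 473)/(z + 4635) = (4432 + 473)/(-3519 + 4635) = 4905/1116 = 4905*(1/1116) = 545/124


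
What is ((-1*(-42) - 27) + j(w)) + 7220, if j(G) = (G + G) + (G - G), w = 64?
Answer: 7363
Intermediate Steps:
j(G) = 2*G (j(G) = 2*G + 0 = 2*G)
((-1*(-42) - 27) + j(w)) + 7220 = ((-1*(-42) - 27) + 2*64) + 7220 = ((42 - 27) + 128) + 7220 = (15 + 128) + 7220 = 143 + 7220 = 7363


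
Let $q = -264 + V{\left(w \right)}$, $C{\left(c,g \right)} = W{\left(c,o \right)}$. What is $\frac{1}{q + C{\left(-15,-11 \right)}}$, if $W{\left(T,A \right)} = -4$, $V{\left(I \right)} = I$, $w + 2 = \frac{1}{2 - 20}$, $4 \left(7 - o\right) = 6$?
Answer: $- \frac{18}{4861} \approx -0.0037029$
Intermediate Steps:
$o = \frac{11}{2}$ ($o = 7 - \frac{3}{2} = \frac{11}{2} \approx 5.5$)
$w = - \frac{37}{18}$ ($w = -2 + \frac{1}{2 - 20} = -2 + \frac{1}{-18} = -2 - \frac{1}{18} = - \frac{37}{18} \approx -2.0556$)
$C{\left(c,g \right)} = -4$
$q = - \frac{4789}{18}$ ($q = -264 - \frac{37}{18} = - \frac{4789}{18} \approx -266.06$)
$\frac{1}{q + C{\left(-15,-11 \right)}} = \frac{1}{- \frac{4789}{18} - 4} = \frac{1}{- \frac{4861}{18}} = - \frac{18}{4861}$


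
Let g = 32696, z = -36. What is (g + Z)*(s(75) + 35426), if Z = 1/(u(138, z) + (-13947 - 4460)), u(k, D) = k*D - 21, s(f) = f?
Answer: 27156689288115/23396 ≈ 1.1607e+9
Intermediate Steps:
u(k, D) = -21 + D*k (u(k, D) = D*k - 21 = -21 + D*k)
Z = -1/23396 (Z = 1/((-21 - 36*138) + (-13947 - 4460)) = 1/((-21 - 4968) - 18407) = 1/(-4989 - 18407) = 1/(-23396) = -1/23396 ≈ -4.2742e-5)
(g + Z)*(s(75) + 35426) = (32696 - 1/23396)*(75 + 35426) = (764955615/23396)*35501 = 27156689288115/23396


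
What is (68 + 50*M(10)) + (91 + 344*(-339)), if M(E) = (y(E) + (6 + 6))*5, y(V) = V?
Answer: -110957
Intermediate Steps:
M(E) = 60 + 5*E (M(E) = (E + (6 + 6))*5 = (E + 12)*5 = (12 + E)*5 = 60 + 5*E)
(68 + 50*M(10)) + (91 + 344*(-339)) = (68 + 50*(60 + 5*10)) + (91 + 344*(-339)) = (68 + 50*(60 + 50)) + (91 - 116616) = (68 + 50*110) - 116525 = (68 + 5500) - 116525 = 5568 - 116525 = -110957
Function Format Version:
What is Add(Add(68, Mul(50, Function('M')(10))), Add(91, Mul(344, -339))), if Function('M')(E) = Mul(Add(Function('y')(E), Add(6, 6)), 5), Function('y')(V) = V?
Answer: -110957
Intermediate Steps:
Function('M')(E) = Add(60, Mul(5, E)) (Function('M')(E) = Mul(Add(E, Add(6, 6)), 5) = Mul(Add(E, 12), 5) = Mul(Add(12, E), 5) = Add(60, Mul(5, E)))
Add(Add(68, Mul(50, Function('M')(10))), Add(91, Mul(344, -339))) = Add(Add(68, Mul(50, Add(60, Mul(5, 10)))), Add(91, Mul(344, -339))) = Add(Add(68, Mul(50, Add(60, 50))), Add(91, -116616)) = Add(Add(68, Mul(50, 110)), -116525) = Add(Add(68, 5500), -116525) = Add(5568, -116525) = -110957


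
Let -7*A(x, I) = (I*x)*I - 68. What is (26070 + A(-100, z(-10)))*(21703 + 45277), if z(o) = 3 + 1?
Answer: 12334902840/7 ≈ 1.7621e+9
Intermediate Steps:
z(o) = 4
A(x, I) = 68/7 - x*I**2/7 (A(x, I) = -((I*x)*I - 68)/7 = -(x*I**2 - 68)/7 = -(-68 + x*I**2)/7 = 68/7 - x*I**2/7)
(26070 + A(-100, z(-10)))*(21703 + 45277) = (26070 + (68/7 - 1/7*(-100)*4**2))*(21703 + 45277) = (26070 + (68/7 - 1/7*(-100)*16))*66980 = (26070 + (68/7 + 1600/7))*66980 = (26070 + 1668/7)*66980 = (184158/7)*66980 = 12334902840/7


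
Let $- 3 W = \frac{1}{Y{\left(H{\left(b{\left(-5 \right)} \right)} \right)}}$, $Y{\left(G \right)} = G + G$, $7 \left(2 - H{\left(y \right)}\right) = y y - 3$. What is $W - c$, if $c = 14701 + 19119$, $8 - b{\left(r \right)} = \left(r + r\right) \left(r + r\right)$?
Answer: $- \frac{1714065233}{50682} \approx -33820.0$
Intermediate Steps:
$b{\left(r \right)} = 8 - 4 r^{2}$ ($b{\left(r \right)} = 8 - \left(r + r\right) \left(r + r\right) = 8 - 2 r 2 r = 8 - 4 r^{2}$)
$c = 33820$
$H{\left(y \right)} = \frac{17}{7} - \frac{y^{2}}{7}$ ($H{\left(y \right)} = 2 - \frac{y y - 3}{7} = 2 - \frac{y^{2} - 3}{7} = 2 - \frac{-3 + y^{2}}{7} = 2 - \left(- \frac{3}{7} + \frac{y^{2}}{7}\right) = \frac{17}{7} - \frac{y^{2}}{7}$)
$Y{\left(G \right)} = 2 G$
$W = \frac{7}{50682}$ ($W = - \frac{1}{3 \cdot 2 \left(\frac{17}{7} - \frac{\left(8 - 4 \left(-5\right)^{2}\right)^{2}}{7}\right)} = - \frac{1}{3 \cdot 2 \left(\frac{17}{7} - \frac{\left(8 - 100\right)^{2}}{7}\right)} = - \frac{1}{3 \cdot 2 \left(\frac{17}{7} - \frac{\left(-92\right)^{2}}{7}\right)} = - \frac{1}{3 \cdot 2 \left(\frac{17}{7} - \frac{8464}{7}\right)} = - \frac{1}{3 \cdot 2 \left(- \frac{8447}{7}\right)} = - \frac{1}{3 \left(- \frac{16894}{7}\right)} = \left(- \frac{1}{3}\right) \left(- \frac{7}{16894}\right) = \frac{7}{50682} \approx 0.00013812$)
$W - c = \frac{7}{50682} - 33820 = - \frac{1714065233}{50682}$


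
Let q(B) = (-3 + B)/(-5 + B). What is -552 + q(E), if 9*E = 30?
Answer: -2761/5 ≈ -552.20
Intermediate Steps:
E = 10/3 (E = (⅑)*30 = 10/3 ≈ 3.3333)
q(B) = (-3 + B)/(-5 + B)
-552 + q(E) = -552 + (-3 + 10/3)/(-5 + 10/3) = -552 + (⅓)/(-5/3) = -552 - ⅗*⅓ = -552 - ⅕ = -2761/5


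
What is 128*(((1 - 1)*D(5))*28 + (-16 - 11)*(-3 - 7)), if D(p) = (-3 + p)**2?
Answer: 34560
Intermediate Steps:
128*(((1 - 1)*D(5))*28 + (-16 - 11)*(-3 - 7)) = 128*(((1 - 1)*(-3 + 5)**2)*28 + (-16 - 11)*(-3 - 7)) = 128*((0*2**2)*28 - 27*(-10)) = 128*((0*4)*28 + 270) = 128*(0*28 + 270) = 128*(0 + 270) = 128*270 = 34560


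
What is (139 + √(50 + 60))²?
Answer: (139 + √110)² ≈ 22347.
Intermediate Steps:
(139 + √(50 + 60))² = (139 + √110)²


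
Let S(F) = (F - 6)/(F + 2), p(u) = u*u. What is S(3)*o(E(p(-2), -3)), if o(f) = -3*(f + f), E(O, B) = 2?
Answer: 36/5 ≈ 7.2000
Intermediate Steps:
p(u) = u**2
o(f) = -6*f
S(F) = (-6 + F)/(2 + F)
S(3)*o(E(p(-2), -3)) = ((-6 + 3)/(2 + 3))*(-6*2) = (-3/5)*(-12) = ((1/5)*(-3))*(-12) = -3/5*(-12) = 36/5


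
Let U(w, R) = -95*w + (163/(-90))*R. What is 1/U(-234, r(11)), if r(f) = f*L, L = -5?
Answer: 18/401933 ≈ 4.4784e-5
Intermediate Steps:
r(f) = -5*f (r(f) = f*(-5) = -5*f)
U(w, R) = -95*w - 163*R/90 (U(w, R) = -95*w + (163*(-1/90))*R = -95*w - 163*R/90)
1/U(-234, r(11)) = 1/(-95*(-234) - (-163)*11/18) = 1/(22230 - 163/90*(-55)) = 1/(22230 + 1793/18) = 1/(401933/18) = 18/401933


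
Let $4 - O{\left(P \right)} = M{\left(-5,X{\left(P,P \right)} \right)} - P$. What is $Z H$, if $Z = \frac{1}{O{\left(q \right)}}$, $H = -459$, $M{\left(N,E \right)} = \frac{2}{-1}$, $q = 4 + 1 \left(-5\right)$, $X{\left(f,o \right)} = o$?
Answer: $- \frac{459}{5} \approx -91.8$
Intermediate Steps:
$q = -1$ ($q = 4 - 5 = -1$)
$M{\left(N,E \right)} = -2$ ($M{\left(N,E \right)} = 2 \left(-1\right) = -2$)
$O{\left(P \right)} = 6 + P$ ($O{\left(P \right)} = 4 - \left(-2 - P\right) = 4 + \left(2 + P\right) = 6 + P$)
$Z = \frac{1}{5}$ ($Z = \frac{1}{6 - 1} = \frac{1}{5} \approx 0.2$)
$Z H = \frac{1}{5} \left(-459\right) = - \frac{459}{5}$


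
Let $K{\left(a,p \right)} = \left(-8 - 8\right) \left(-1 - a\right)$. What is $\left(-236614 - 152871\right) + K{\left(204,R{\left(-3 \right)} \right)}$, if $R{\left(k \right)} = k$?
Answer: $-386205$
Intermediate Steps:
$K{\left(a,p \right)} = 16 + 16 a$ ($K{\left(a,p \right)} = \left(-8 - 8\right) \left(-1 - a\right) = - 16 \left(-1 - a\right) = 16 + 16 a$)
$\left(-236614 - 152871\right) + K{\left(204,R{\left(-3 \right)} \right)} = \left(-236614 - 152871\right) + \left(16 + 16 \cdot 204\right) = -389485 + \left(16 + 3264\right) = -389485 + 3280 = -386205$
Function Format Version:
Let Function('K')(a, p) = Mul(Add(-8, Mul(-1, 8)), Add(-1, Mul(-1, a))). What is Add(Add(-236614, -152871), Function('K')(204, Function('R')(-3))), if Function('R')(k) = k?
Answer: -386205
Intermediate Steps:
Function('K')(a, p) = Add(16, Mul(16, a)) (Function('K')(a, p) = Mul(Add(-8, -8), Add(-1, Mul(-1, a))) = Mul(-16, Add(-1, Mul(-1, a))) = Add(16, Mul(16, a)))
Add(Add(-236614, -152871), Function('K')(204, Function('R')(-3))) = Add(Add(-236614, -152871), Add(16, Mul(16, 204))) = Add(-389485, Add(16, 3264)) = Add(-389485, 3280) = -386205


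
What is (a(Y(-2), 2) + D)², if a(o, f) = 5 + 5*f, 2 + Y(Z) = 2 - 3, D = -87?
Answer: 5184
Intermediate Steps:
Y(Z) = -3 (Y(Z) = -2 + (2 - 3) = -2 - 1 = -3)
(a(Y(-2), 2) + D)² = ((5 + 5*2) - 87)² = ((5 + 10) - 87)² = (15 - 87)² = (-72)² = 5184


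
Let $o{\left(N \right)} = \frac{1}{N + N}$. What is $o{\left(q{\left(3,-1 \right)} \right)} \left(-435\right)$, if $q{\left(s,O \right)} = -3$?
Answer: $\frac{145}{2} \approx 72.5$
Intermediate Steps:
$o{\left(N \right)} = \frac{1}{2 N}$
$o{\left(q{\left(3,-1 \right)} \right)} \left(-435\right) = \frac{1}{2 \left(-3\right)} \left(-435\right) = \frac{1}{2} \left(- \frac{1}{3}\right) \left(-435\right) = \left(- \frac{1}{6}\right) \left(-435\right) = \frac{145}{2}$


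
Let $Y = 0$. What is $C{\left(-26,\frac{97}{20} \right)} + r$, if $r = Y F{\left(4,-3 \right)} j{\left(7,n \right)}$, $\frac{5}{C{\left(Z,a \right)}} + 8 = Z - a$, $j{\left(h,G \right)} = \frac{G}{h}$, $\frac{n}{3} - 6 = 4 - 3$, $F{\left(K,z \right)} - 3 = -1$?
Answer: $- \frac{100}{777} \approx -0.1287$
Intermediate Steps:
$F{\left(K,z \right)} = 2$ ($F{\left(K,z \right)} = 3 - 1 = 2$)
$n = 21$ ($n = 18 + 3 \left(4 - 3\right) = 18 + 3 \cdot 1 = 18 + 3 = 21$)
$C{\left(Z,a \right)} = \frac{5}{-8 + Z - a}$ ($C{\left(Z,a \right)} = \frac{5}{-8 + \left(Z - a\right)} = \frac{5}{-8 + Z - a}$)
$r = 0$ ($r = 0 \cdot 2 \cdot \frac{21}{7} = 0 \cdot 21 \cdot \frac{1}{7} = 0 \cdot 3 = 0$)
$C{\left(-26,\frac{97}{20} \right)} + r = - \frac{5}{8 + \frac{97}{20} - -26} + 0 = - \frac{5}{8 + 97 \cdot \frac{1}{20} + 26} + 0 = - \frac{5}{8 + \frac{97}{20} + 26} + 0 = - \frac{5}{\frac{777}{20}} + 0 = \left(-5\right) \frac{20}{777} + 0 = - \frac{100}{777} + 0 = - \frac{100}{777}$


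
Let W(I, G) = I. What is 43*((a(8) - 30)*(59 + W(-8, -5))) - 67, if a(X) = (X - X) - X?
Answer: -83401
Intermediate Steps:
a(X) = -X (a(X) = 0 - X = -X)
43*((a(8) - 30)*(59 + W(-8, -5))) - 67 = 43*((-1*8 - 30)*(59 - 8)) - 67 = 43*((-8 - 30)*51) - 67 = 43*(-38*51) - 67 = 43*(-1938) - 67 = -83334 - 67 = -83401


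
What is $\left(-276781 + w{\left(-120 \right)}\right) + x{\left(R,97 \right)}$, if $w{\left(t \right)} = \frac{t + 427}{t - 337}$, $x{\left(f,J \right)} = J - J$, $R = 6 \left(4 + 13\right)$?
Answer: $- \frac{126489224}{457} \approx -2.7678 \cdot 10^{5}$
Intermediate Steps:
$R = 102$ ($R = 6 \cdot 17 = 102$)
$x{\left(f,J \right)} = 0$
$w{\left(t \right)} = \frac{427 + t}{-337 + t}$
$\left(-276781 + w{\left(-120 \right)}\right) + x{\left(R,97 \right)} = \left(-276781 + \frac{427 - 120}{-337 - 120}\right) + 0 = \left(-276781 + \frac{1}{-457} \cdot 307\right) + 0 = \left(-276781 - \frac{307}{457}\right) + 0 = - \frac{126489224}{457} + 0 = - \frac{126489224}{457}$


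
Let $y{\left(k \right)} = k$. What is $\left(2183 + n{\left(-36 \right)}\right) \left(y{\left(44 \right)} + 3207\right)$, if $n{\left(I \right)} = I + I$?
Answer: $6862861$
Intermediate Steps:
$n{\left(I \right)} = 2 I$
$\left(2183 + n{\left(-36 \right)}\right) \left(y{\left(44 \right)} + 3207\right) = \left(2183 + 2 \left(-36\right)\right) \left(44 + 3207\right) = \left(2183 - 72\right) 3251 = 2111 \cdot 3251 = 6862861$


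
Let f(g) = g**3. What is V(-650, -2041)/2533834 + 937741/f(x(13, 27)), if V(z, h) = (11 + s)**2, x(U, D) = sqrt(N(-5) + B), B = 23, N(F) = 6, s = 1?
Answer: 72/1266917 + 937741*sqrt(29)/841 ≈ 6004.6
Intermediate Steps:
x(U, D) = sqrt(29) (x(U, D) = sqrt(6 + 23) = sqrt(29))
V(z, h) = 144 (V(z, h) = (11 + 1)**2 = 12**2 = 144)
V(-650, -2041)/2533834 + 937741/f(x(13, 27)) = 144/2533834 + 937741/((sqrt(29))**3) = 144*(1/2533834) + 937741/((29*sqrt(29))) = 72/1266917 + 937741*(sqrt(29)/841) = 72/1266917 + 937741*sqrt(29)/841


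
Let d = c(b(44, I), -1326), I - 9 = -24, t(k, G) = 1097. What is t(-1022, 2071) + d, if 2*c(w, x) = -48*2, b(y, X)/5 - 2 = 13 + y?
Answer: 1049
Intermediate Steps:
I = -15 (I = 9 - 24 = -15)
b(y, X) = 75 + 5*y (b(y, X) = 10 + 5*(13 + y) = 10 + (65 + 5*y) = 75 + 5*y)
c(w, x) = -48 (c(w, x) = (-48*2)/2 = (½)*(-96) = -48)
d = -48
t(-1022, 2071) + d = 1097 - 48 = 1049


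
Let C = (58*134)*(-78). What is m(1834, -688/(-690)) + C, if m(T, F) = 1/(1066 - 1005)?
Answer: -36979175/61 ≈ -6.0622e+5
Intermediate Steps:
m(T, F) = 1/61
C = -606216 (C = 7772*(-78) = -606216)
m(1834, -688/(-690)) + C = 1/61 - 606216 = -36979175/61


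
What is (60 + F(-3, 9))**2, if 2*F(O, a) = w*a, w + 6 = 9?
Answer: 21609/4 ≈ 5402.3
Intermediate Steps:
w = 3 (w = -6 + 9 = 3)
F(O, a) = 3*a/2 (F(O, a) = (3*a)/2 = 3*a/2)
(60 + F(-3, 9))**2 = (60 + (3/2)*9)**2 = (60 + 27/2)**2 = (147/2)**2 = 21609/4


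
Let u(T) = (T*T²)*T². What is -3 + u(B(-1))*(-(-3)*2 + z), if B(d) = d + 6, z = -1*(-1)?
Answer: 21872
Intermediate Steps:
z = 1
B(d) = 6 + d
u(T) = T⁵ (u(T) = T³*T² = T⁵)
-3 + u(B(-1))*(-(-3)*2 + z) = -3 + (6 - 1)⁵*(-(-3)*2 + 1) = -3 + 5⁵*(-3*(-2) + 1) = -3 + 3125*(6 + 1) = -3 + 3125*7 = -3 + 21875 = 21872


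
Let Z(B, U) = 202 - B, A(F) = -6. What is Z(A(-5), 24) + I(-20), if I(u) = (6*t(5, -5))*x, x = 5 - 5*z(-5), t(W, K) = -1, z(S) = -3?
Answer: 88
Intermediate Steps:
x = 20 (x = 5 - 5*(-3) = 5 + 15 = 20)
I(u) = -120 (I(u) = (6*(-1))*20 = -6*20 = -120)
Z(A(-5), 24) + I(-20) = (202 - 1*(-6)) - 120 = (202 + 6) - 120 = 208 - 120 = 88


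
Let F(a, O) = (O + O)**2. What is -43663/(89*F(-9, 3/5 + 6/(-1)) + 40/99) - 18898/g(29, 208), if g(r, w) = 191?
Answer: -506203460323/4907530316 ≈ -103.15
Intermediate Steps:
F(a, O) = 4*O**2 (F(a, O) = (2*O)**2 = 4*O**2)
-43663/(89*F(-9, 3/5 + 6/(-1)) + 40/99) - 18898/g(29, 208) = -43663/(89*(4*(3/5 + 6/(-1))**2) + 40/99) - 18898/191 = -43663/(89*(4*(3*(1/5) + 6*(-1))**2) + 40*(1/99)) - 18898*1/191 = -43663/(89*(4*(3/5 - 6)**2) + 40/99) - 18898/191 = -43663/(89*(4*(-27/5)**2) + 40/99) - 18898/191 = -43663/(89*(4*(729/25)) + 40/99) - 18898/191 = -43663/(89*(2916/25) + 40/99) - 18898/191 = -43663/(259524/25 + 40/99) - 18898/191 = -43663/25693876/2475 - 18898/191 = -43663*2475/25693876 - 18898/191 = -108065925/25693876 - 18898/191 = -506203460323/4907530316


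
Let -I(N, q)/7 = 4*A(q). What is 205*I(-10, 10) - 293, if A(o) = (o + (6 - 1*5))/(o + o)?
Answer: -3450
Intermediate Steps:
A(o) = (1 + o)/(2*o) (A(o) = (o + (6 - 5))/((2*o)) = (o + 1)*(1/(2*o)) = (1 + o)*(1/(2*o)) = (1 + o)/(2*o))
I(N, q) = -14*(1 + q)/q (I(N, q) = -28*(1 + q)/(2*q) = -14*(1 + q)/q)
205*I(-10, 10) - 293 = 205*(-14 - 14/10) - 293 = 205*(-14 - 14*⅒) - 293 = 205*(-14 - 7/5) - 293 = 205*(-77/5) - 293 = -3157 - 293 = -3450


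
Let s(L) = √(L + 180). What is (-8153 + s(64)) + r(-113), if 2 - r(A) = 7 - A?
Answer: -8271 + 2*√61 ≈ -8255.4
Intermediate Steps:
s(L) = √(180 + L)
r(A) = -5 + A (r(A) = 2 - (7 - A) = 2 + (-7 + A) = -5 + A)
(-8153 + s(64)) + r(-113) = (-8153 + √(180 + 64)) + (-5 - 113) = (-8153 + √244) - 118 = (-8153 + 2*√61) - 118 = -8271 + 2*√61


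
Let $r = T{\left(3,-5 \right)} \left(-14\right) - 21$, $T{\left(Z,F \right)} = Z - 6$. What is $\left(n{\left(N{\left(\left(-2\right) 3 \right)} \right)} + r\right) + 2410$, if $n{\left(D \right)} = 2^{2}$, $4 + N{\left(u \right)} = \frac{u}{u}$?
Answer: $2435$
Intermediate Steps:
$N{\left(u \right)} = -3$ ($N{\left(u \right)} = -4 + \frac{u}{u} = -4 + 1 = -3$)
$T{\left(Z,F \right)} = -6 + Z$ ($T{\left(Z,F \right)} = Z - 6 = -6 + Z$)
$n{\left(D \right)} = 4$
$r = 21$ ($r = \left(-6 + 3\right) \left(-14\right) - 21 = \left(-3\right) \left(-14\right) - 21 = 42 - 21 = 21$)
$\left(n{\left(N{\left(\left(-2\right) 3 \right)} \right)} + r\right) + 2410 = \left(4 + 21\right) + 2410 = 25 + 2410 = 2435$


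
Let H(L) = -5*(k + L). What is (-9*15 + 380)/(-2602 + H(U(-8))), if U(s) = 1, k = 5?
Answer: -35/376 ≈ -0.093085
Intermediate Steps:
H(L) = -25 - 5*L (H(L) = -5*(5 + L) = -25 - 5*L)
(-9*15 + 380)/(-2602 + H(U(-8))) = (-9*15 + 380)/(-2602 + (-25 - 5*1)) = (-135 + 380)/(-2602 + (-25 - 5)) = 245/(-2602 - 30) = 245/(-2632) = 245*(-1/2632) = -35/376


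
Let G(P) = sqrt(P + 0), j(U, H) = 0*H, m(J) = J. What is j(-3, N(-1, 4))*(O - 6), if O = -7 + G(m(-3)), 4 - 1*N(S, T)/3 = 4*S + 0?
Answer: 0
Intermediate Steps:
N(S, T) = 12 - 12*S (N(S, T) = 12 - 3*(4*S + 0) = 12 - 12*S)
j(U, H) = 0
G(P) = sqrt(P)
O = -7 + I*sqrt(3) (O = -7 + sqrt(-3) = -7 + I*sqrt(3) ≈ -7.0 + 1.732*I)
j(-3, N(-1, 4))*(O - 6) = 0*((-7 + I*sqrt(3)) - 6) = 0*(-13 + I*sqrt(3)) = 0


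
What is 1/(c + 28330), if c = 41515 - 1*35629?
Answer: 1/34216 ≈ 2.9226e-5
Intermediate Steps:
c = 5886 (c = 41515 - 35629 = 5886)
1/(c + 28330) = 1/(5886 + 28330) = 1/34216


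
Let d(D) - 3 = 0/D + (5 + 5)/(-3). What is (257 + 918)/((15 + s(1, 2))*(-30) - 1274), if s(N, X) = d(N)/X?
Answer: -1175/1719 ≈ -0.68354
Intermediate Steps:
d(D) = -1/3 (d(D) = 3 + (0/D + (5 + 5)/(-3)) = 3 + (0 + 10*(-1/3)) = 3 + (0 - 10/3) = 3 - 10/3 = -1/3)
s(N, X) = -1/(3*X)
(257 + 918)/((15 + s(1, 2))*(-30) - 1274) = (257 + 918)/((15 - 1/3/2)*(-30) - 1274) = 1175/((15 - 1/3*1/2)*(-30) - 1274) = 1175/((15 - 1/6)*(-30) - 1274) = 1175/((89/6)*(-30) - 1274) = 1175/(-445 - 1274) = 1175/(-1719) = 1175*(-1/1719) = -1175/1719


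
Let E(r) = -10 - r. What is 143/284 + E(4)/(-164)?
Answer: 6857/11644 ≈ 0.58889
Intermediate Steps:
143/284 + E(4)/(-164) = 143/284 + (-10 - 1*4)/(-164) = 143*(1/284) + (-10 - 4)*(-1/164) = 143/284 - 14*(-1/164) = 143/284 + 7/82 = 6857/11644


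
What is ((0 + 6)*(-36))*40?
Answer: -8640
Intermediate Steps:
((0 + 6)*(-36))*40 = (6*(-36))*40 = -216*40 = -8640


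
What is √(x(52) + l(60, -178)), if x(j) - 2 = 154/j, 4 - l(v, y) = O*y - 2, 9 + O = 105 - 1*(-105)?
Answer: √24193338/26 ≈ 189.18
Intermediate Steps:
O = 201 (O = -9 + (105 - 1*(-105)) = -9 + (105 + 105) = -9 + 210 = 201)
l(v, y) = 6 - 201*y (l(v, y) = 4 - (201*y - 2) = 4 - (-2 + 201*y) = 4 + (2 - 201*y) = 6 - 201*y)
x(j) = 2 + 154/j
√(x(52) + l(60, -178)) = √((2 + 154/52) + (6 - 201*(-178))) = √((2 + 154*(1/52)) + (6 + 35778)) = √((2 + 77/26) + 35784) = √(129/26 + 35784) = √(930513/26) = √24193338/26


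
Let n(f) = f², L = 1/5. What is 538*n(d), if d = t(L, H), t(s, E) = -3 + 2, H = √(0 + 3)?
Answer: 538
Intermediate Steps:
H = √3 ≈ 1.7320
L = ⅕ (L = 1*(⅕) = ⅕ ≈ 0.20000)
t(s, E) = -1
d = -1
538*n(d) = 538*(-1)² = 538*1 = 538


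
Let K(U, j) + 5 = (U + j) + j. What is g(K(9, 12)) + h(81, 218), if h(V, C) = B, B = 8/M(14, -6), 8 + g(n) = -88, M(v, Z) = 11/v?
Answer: -944/11 ≈ -85.818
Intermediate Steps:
K(U, j) = -5 + U + 2*j (K(U, j) = -5 + ((U + j) + j) = -5 + (U + 2*j) = -5 + U + 2*j)
g(n) = -96 (g(n) = -8 - 88 = -96)
B = 112/11 (B = 8/((11/14)) = 8/((11*(1/14))) = 8/(11/14) = 8*(14/11) = 112/11 ≈ 10.182)
h(V, C) = 112/11
g(K(9, 12)) + h(81, 218) = -96 + 112/11 = -944/11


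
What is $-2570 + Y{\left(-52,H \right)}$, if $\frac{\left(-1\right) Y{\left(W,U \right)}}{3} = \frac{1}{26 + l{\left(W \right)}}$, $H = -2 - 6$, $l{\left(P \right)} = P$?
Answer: $- \frac{66817}{26} \approx -2569.9$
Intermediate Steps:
$H = -8$ ($H = -2 - 6 = -8$)
$Y{\left(W,U \right)} = - \frac{3}{26 + W}$
$-2570 + Y{\left(-52,H \right)} = -2570 - \frac{3}{26 - 52} = -2570 - \frac{3}{-26} = -2570 - - \frac{3}{26} = -2570 + \frac{3}{26} = - \frac{66817}{26}$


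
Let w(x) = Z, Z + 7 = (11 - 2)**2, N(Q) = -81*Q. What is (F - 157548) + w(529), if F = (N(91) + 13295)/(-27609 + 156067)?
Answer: -10114394584/64229 ≈ -1.5747e+5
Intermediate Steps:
Z = 74 (Z = -7 + (11 - 2)**2 = -7 + 9**2 = -7 + 81 = 74)
w(x) = 74
F = 2962/64229 (F = (-81*91 + 13295)/(-27609 + 156067) = (-7371 + 13295)/128458 = 5924*(1/128458) = 2962/64229 ≈ 0.046116)
(F - 157548) + w(529) = (2962/64229 - 157548) + 74 = -10119147530/64229 + 74 = -10114394584/64229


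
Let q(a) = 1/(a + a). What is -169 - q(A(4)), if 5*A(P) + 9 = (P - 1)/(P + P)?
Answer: -11641/69 ≈ -168.71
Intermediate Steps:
A(P) = -9/5 + (-1 + P)/(10*P) (A(P) = -9/5 + ((P - 1)/(P + P))/5 = -9/5 + ((-1 + P)/((2*P)))/5 = -9/5 + ((-1 + P)*(1/(2*P)))/5 = -9/5 + ((-1 + P)/(2*P))/5 = -9/5 + (-1 + P)/(10*P))
q(a) = 1/(2*a)
-169 - q(A(4)) = -169 - 1/(2*((1/10)*(-1 - 17*4)/4)) = -169 - 1/(2*((1/10)*(1/4)*(-1 - 68))) = -169 - 1/(2*((1/10)*(1/4)*(-69))) = -169 - 1/(2*(-69/40)) = -169 - (-40)/(2*69) = -169 - 1*(-20/69) = -169 + 20/69 = -11641/69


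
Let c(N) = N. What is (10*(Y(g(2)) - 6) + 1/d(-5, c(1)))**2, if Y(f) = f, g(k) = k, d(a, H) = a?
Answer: 40401/25 ≈ 1616.0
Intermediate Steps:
(10*(Y(g(2)) - 6) + 1/d(-5, c(1)))**2 = (10*(2 - 6) + 1/(-5))**2 = (10*(-4) - 1/5)**2 = (-40 - 1/5)**2 = (-201/5)**2 = 40401/25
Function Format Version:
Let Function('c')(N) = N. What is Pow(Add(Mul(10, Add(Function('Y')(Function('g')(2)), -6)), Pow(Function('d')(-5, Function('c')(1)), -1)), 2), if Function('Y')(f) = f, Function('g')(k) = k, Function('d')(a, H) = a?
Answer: Rational(40401, 25) ≈ 1616.0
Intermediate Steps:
Pow(Add(Mul(10, Add(Function('Y')(Function('g')(2)), -6)), Pow(Function('d')(-5, Function('c')(1)), -1)), 2) = Pow(Add(Mul(10, Add(2, -6)), Pow(-5, -1)), 2) = Pow(Add(Mul(10, -4), Rational(-1, 5)), 2) = Pow(Add(-40, Rational(-1, 5)), 2) = Pow(Rational(-201, 5), 2) = Rational(40401, 25)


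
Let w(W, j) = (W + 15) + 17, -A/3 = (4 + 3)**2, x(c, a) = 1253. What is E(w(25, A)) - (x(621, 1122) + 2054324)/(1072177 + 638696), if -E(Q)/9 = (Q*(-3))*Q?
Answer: 150080856602/1710873 ≈ 87722.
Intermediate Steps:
A = -147 (A = -3*(4 + 3)**2 = -3*7**2 = -3*49 = -147)
w(W, j) = 32 + W (w(W, j) = (15 + W) + 17 = 32 + W)
E(Q) = 27*Q**2 (E(Q) = -9*Q*(-3)*Q = -9*(-3*Q)*Q = -(-27)*Q**2 = 27*Q**2)
E(w(25, A)) - (x(621, 1122) + 2054324)/(1072177 + 638696) = 27*(32 + 25)**2 - (1253 + 2054324)/(1072177 + 638696) = 27*57**2 - 2055577/1710873 = 27*3249 - 2055577/1710873 = 87723 - 1*2055577/1710873 = 87723 - 2055577/1710873 = 150080856602/1710873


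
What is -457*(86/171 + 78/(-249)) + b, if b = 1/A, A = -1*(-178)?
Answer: -218969239/2526354 ≈ -86.674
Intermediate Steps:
A = 178
b = 1/178 ≈ 0.0056180
-457*(86/171 + 78/(-249)) + b = -457*(86/171 + 78/(-249)) + 1/178 = -457*(86*(1/171) + 78*(-1/249)) + 1/178 = -457*(86/171 - 26/83) + 1/178 = -457*2692/14193 + 1/178 = -1230244/14193 + 1/178 = -218969239/2526354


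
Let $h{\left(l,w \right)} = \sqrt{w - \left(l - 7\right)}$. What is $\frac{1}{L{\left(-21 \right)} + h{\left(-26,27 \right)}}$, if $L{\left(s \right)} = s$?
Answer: $- \frac{7}{127} - \frac{2 \sqrt{15}}{381} \approx -0.075449$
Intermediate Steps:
$h{\left(l,w \right)} = \sqrt{7 + w - l}$ ($h{\left(l,w \right)} = \sqrt{w - \left(-7 + l\right)} = \sqrt{7 + w - l}$)
$\frac{1}{L{\left(-21 \right)} + h{\left(-26,27 \right)}} = \frac{1}{-21 + \sqrt{7 + 27 - -26}} = \frac{1}{-21 + \sqrt{7 + 27 + 26}} = \frac{1}{-21 + \sqrt{60}} = \frac{1}{-21 + 2 \sqrt{15}}$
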